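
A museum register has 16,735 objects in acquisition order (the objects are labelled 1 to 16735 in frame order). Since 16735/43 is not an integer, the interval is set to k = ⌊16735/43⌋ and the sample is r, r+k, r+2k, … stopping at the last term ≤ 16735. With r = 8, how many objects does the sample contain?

44

k = ⌊16735/43⌋ = 389
Achieved size = ⌊(16735 − 8)/389⌋ + 1 = ⌊16727/389⌋ + 1 = 43 + 1 = 44
(last selection: 8 + 43×389 = 16735 ≤ 16735; next would be 17124 > 16735)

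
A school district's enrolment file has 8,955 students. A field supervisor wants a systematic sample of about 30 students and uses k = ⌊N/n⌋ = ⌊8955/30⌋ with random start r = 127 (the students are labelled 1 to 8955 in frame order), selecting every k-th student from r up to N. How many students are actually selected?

30

k = ⌊8955/30⌋ = 298
Achieved size = ⌊(8955 − 127)/298⌋ + 1 = ⌊8828/298⌋ + 1 = 29 + 1 = 30
(last selection: 127 + 29×298 = 8769 ≤ 8955; next would be 9067 > 8955)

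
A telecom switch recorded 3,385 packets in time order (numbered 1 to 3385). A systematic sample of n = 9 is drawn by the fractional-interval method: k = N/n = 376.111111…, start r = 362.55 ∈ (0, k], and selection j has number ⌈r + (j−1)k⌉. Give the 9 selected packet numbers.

363, 739, 1115, 1491, 1867, 2244, 2620, 2996, 3372

j=1: r + 0k = 362.55 → ⌈·⌉ = 363
j=2: r + 1k = 738.661111… → ⌈·⌉ = 739
j=3: r + 2k = 1114.772222… → ⌈·⌉ = 1115
j=4: r + 3k = 1490.883333… → ⌈·⌉ = 1491
j=5: r + 4k = 1866.994444… → ⌈·⌉ = 1867
j=6: r + 5k = 2243.105555… → ⌈·⌉ = 2244
j=7: r + 6k = 2619.216666… → ⌈·⌉ = 2620
j=8: r + 7k = 2995.327777… → ⌈·⌉ = 2996
j=9: r + 8k = 3371.438888… → ⌈·⌉ = 3372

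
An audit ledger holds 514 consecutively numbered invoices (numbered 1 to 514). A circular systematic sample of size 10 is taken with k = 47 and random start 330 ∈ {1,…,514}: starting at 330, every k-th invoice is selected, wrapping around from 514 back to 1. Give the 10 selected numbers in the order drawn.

330, 377, 424, 471, 4, 51, 98, 145, 192, 239

Selection 1: 330
Selection 2: 330 + 47 = 377
Selection 3: 377 + 47 = 424
Selection 4: 424 + 47 = 471
Selection 5: 471 + 47 = 518 → 518 − 514 = 4
Selection 6: 4 + 47 = 51
Selection 7: 51 + 47 = 98
Selection 8: 98 + 47 = 145
Selection 9: 145 + 47 = 192
Selection 10: 192 + 47 = 239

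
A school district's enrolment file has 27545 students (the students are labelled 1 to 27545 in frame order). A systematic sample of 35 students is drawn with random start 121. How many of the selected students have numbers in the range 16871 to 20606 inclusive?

k = 27545/35 = 787
First selection ≥ 16871: 121 + ⌈(16871−121)/787⌉·787 = 121 + 22×787 = 17435
Last selection ≤ 20606: 121 + ⌊(20606−121)/787⌋·787 = 121 + 26×787 = 20583
Count = 26 − 22 + 1 = 5

5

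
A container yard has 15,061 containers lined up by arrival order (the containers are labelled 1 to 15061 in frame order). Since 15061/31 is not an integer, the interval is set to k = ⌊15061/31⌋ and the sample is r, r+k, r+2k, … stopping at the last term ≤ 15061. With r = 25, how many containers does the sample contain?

k = ⌊15061/31⌋ = 485
Achieved size = ⌊(15061 − 25)/485⌋ + 1 = ⌊15036/485⌋ + 1 = 31 + 1 = 32
(last selection: 25 + 31×485 = 15060 ≤ 15061; next would be 15545 > 15061)

32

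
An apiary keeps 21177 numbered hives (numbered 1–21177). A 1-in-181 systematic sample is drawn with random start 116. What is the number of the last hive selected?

k = 181
117th selection = r + (117−1)·k = 116 + 116×181 = 116 + 20996 = 21112

21112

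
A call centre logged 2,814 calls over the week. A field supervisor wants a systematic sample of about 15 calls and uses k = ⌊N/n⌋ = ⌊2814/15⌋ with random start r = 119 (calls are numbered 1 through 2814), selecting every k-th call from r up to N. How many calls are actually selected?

k = ⌊2814/15⌋ = 187
Achieved size = ⌊(2814 − 119)/187⌋ + 1 = ⌊2695/187⌋ + 1 = 14 + 1 = 15
(last selection: 119 + 14×187 = 2737 ≤ 2814; next would be 2924 > 2814)

15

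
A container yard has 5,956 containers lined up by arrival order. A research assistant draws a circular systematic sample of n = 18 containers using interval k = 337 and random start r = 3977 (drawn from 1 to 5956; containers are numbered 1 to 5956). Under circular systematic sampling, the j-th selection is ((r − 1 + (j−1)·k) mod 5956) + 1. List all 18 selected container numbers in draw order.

3977, 4314, 4651, 4988, 5325, 5662, 43, 380, 717, 1054, 1391, 1728, 2065, 2402, 2739, 3076, 3413, 3750

Selection 1: 3977
Selection 2: 3977 + 337 = 4314
Selection 3: 4314 + 337 = 4651
Selection 4: 4651 + 337 = 4988
Selection 5: 4988 + 337 = 5325
Selection 6: 5325 + 337 = 5662
Selection 7: 5662 + 337 = 5999 → 5999 − 5956 = 43
Selection 8: 43 + 337 = 380
Selection 9: 380 + 337 = 717
Selection 10: 717 + 337 = 1054
Selection 11: 1054 + 337 = 1391
Selection 12: 1391 + 337 = 1728
Selection 13: 1728 + 337 = 2065
Selection 14: 2065 + 337 = 2402
Selection 15: 2402 + 337 = 2739
Selection 16: 2739 + 337 = 3076
Selection 17: 3076 + 337 = 3413
Selection 18: 3413 + 337 = 3750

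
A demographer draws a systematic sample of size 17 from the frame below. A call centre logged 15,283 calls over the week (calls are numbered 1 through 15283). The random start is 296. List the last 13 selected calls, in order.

k = N/n = 15283/17 = 899
5th selection = 296 + 4×899 = 3892
6th: 3892 + 899 = 4791
7th: 4791 + 899 = 5690
8th: 5690 + 899 = 6589
9th: 6589 + 899 = 7488
10th: 7488 + 899 = 8387
11th: 8387 + 899 = 9286
12th: 9286 + 899 = 10185
13th: 10185 + 899 = 11084
14th: 11084 + 899 = 11983
15th: 11983 + 899 = 12882
16th: 12882 + 899 = 13781
17th: 13781 + 899 = 14680

3892, 4791, 5690, 6589, 7488, 8387, 9286, 10185, 11084, 11983, 12882, 13781, 14680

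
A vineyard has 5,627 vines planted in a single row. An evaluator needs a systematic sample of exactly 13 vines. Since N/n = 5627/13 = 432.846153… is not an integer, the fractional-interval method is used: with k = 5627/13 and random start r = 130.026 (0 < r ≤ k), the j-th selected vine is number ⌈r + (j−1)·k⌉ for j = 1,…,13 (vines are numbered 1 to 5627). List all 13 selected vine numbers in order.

j=1: r + 0k = 130.026 → ⌈·⌉ = 131
j=2: r + 1k = 562.872153… → ⌈·⌉ = 563
j=3: r + 2k = 995.718307… → ⌈·⌉ = 996
j=4: r + 3k = 1428.564461… → ⌈·⌉ = 1429
j=5: r + 4k = 1861.410615… → ⌈·⌉ = 1862
j=6: r + 5k = 2294.256769… → ⌈·⌉ = 2295
j=7: r + 6k = 2727.102923… → ⌈·⌉ = 2728
j=8: r + 7k = 3159.949076… → ⌈·⌉ = 3160
j=9: r + 8k = 3592.795230… → ⌈·⌉ = 3593
j=10: r + 9k = 4025.641384… → ⌈·⌉ = 4026
j=11: r + 10k = 4458.487538… → ⌈·⌉ = 4459
j=12: r + 11k = 4891.333692… → ⌈·⌉ = 4892
j=13: r + 12k = 5324.179846… → ⌈·⌉ = 5325

131, 563, 996, 1429, 1862, 2295, 2728, 3160, 3593, 4026, 4459, 4892, 5325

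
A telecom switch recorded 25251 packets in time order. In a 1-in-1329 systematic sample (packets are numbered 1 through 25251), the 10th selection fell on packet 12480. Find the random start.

k = 1329
r = 12480 − (10−1)×1329 = 12480 − 11961 = 519

519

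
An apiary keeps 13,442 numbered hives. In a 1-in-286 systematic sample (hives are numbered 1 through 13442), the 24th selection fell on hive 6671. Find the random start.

93

k = 286
r = 6671 − (24−1)×286 = 6671 − 6578 = 93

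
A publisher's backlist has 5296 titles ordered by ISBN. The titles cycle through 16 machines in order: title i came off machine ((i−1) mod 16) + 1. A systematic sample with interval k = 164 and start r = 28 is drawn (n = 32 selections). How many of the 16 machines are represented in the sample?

Consecutive selections differ by k = 164, so their machine numbers differ by 164 mod 16 = 4.
gcd(164, 16) = 4, so the sample visits 16/4 = 4 distinct residues mod 16.
Start 28 is machine 12; the machines hit are 4, 8, 12, 16.

4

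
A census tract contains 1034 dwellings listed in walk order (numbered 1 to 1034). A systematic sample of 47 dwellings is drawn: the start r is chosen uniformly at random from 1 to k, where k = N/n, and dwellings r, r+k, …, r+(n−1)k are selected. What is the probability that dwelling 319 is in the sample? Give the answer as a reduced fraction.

1/22

k = 1034/47 = 22.
Dwelling 319 is selected iff r ≡ 319 (mod 22); exactly one such r in {1,…,22}.
Inclusion probability = 1/22.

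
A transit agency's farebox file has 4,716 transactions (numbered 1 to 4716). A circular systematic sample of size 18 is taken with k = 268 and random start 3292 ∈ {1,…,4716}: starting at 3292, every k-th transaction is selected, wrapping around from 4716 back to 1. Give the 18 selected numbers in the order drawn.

Selection 1: 3292
Selection 2: 3292 + 268 = 3560
Selection 3: 3560 + 268 = 3828
Selection 4: 3828 + 268 = 4096
Selection 5: 4096 + 268 = 4364
Selection 6: 4364 + 268 = 4632
Selection 7: 4632 + 268 = 4900 → 4900 − 4716 = 184
Selection 8: 184 + 268 = 452
Selection 9: 452 + 268 = 720
Selection 10: 720 + 268 = 988
Selection 11: 988 + 268 = 1256
Selection 12: 1256 + 268 = 1524
Selection 13: 1524 + 268 = 1792
Selection 14: 1792 + 268 = 2060
Selection 15: 2060 + 268 = 2328
Selection 16: 2328 + 268 = 2596
Selection 17: 2596 + 268 = 2864
Selection 18: 2864 + 268 = 3132

3292, 3560, 3828, 4096, 4364, 4632, 184, 452, 720, 988, 1256, 1524, 1792, 2060, 2328, 2596, 2864, 3132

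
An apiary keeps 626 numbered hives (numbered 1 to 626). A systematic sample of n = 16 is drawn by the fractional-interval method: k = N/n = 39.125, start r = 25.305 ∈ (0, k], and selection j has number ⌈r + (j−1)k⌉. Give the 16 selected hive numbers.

26, 65, 104, 143, 182, 221, 261, 300, 339, 378, 417, 456, 495, 534, 574, 613

j=1: r + 0k = 25.305 → ⌈·⌉ = 26
j=2: r + 1k = 64.43 → ⌈·⌉ = 65
j=3: r + 2k = 103.555 → ⌈·⌉ = 104
j=4: r + 3k = 142.68 → ⌈·⌉ = 143
j=5: r + 4k = 181.805 → ⌈·⌉ = 182
j=6: r + 5k = 220.93 → ⌈·⌉ = 221
j=7: r + 6k = 260.055 → ⌈·⌉ = 261
j=8: r + 7k = 299.18 → ⌈·⌉ = 300
j=9: r + 8k = 338.305 → ⌈·⌉ = 339
j=10: r + 9k = 377.43 → ⌈·⌉ = 378
j=11: r + 10k = 416.555 → ⌈·⌉ = 417
j=12: r + 11k = 455.68 → ⌈·⌉ = 456
j=13: r + 12k = 494.805 → ⌈·⌉ = 495
j=14: r + 13k = 533.93 → ⌈·⌉ = 534
j=15: r + 14k = 573.055 → ⌈·⌉ = 574
j=16: r + 15k = 612.18 → ⌈·⌉ = 613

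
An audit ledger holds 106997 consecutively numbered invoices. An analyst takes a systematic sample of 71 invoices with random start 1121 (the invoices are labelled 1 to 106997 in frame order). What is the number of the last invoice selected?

106611

k = 106997/71 = 1507
71st selection = r + (71−1)·k = 1121 + 70×1507 = 1121 + 105490 = 106611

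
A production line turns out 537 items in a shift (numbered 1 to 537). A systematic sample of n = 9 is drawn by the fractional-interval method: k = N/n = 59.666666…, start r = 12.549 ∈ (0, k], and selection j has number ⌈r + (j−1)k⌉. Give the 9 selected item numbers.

j=1: r + 0k = 12.549 → ⌈·⌉ = 13
j=2: r + 1k = 72.215666… → ⌈·⌉ = 73
j=3: r + 2k = 131.882333… → ⌈·⌉ = 132
j=4: r + 3k = 191.549 → ⌈·⌉ = 192
j=5: r + 4k = 251.215666… → ⌈·⌉ = 252
j=6: r + 5k = 310.882333… → ⌈·⌉ = 311
j=7: r + 6k = 370.549 → ⌈·⌉ = 371
j=8: r + 7k = 430.215666… → ⌈·⌉ = 431
j=9: r + 8k = 489.882333… → ⌈·⌉ = 490

13, 73, 132, 192, 252, 311, 371, 431, 490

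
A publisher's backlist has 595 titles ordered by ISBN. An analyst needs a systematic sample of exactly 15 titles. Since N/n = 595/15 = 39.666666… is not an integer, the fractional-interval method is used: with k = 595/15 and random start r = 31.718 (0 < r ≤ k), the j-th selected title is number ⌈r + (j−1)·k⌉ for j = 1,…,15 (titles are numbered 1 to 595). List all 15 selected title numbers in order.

32, 72, 112, 151, 191, 231, 270, 310, 350, 389, 429, 469, 508, 548, 588

j=1: r + 0k = 31.718 → ⌈·⌉ = 32
j=2: r + 1k = 71.384666… → ⌈·⌉ = 72
j=3: r + 2k = 111.051333… → ⌈·⌉ = 112
j=4: r + 3k = 150.718 → ⌈·⌉ = 151
j=5: r + 4k = 190.384666… → ⌈·⌉ = 191
j=6: r + 5k = 230.051333… → ⌈·⌉ = 231
j=7: r + 6k = 269.718 → ⌈·⌉ = 270
j=8: r + 7k = 309.384666… → ⌈·⌉ = 310
j=9: r + 8k = 349.051333… → ⌈·⌉ = 350
j=10: r + 9k = 388.718 → ⌈·⌉ = 389
j=11: r + 10k = 428.384666… → ⌈·⌉ = 429
j=12: r + 11k = 468.051333… → ⌈·⌉ = 469
j=13: r + 12k = 507.718 → ⌈·⌉ = 508
j=14: r + 13k = 547.384666… → ⌈·⌉ = 548
j=15: r + 14k = 587.051333… → ⌈·⌉ = 588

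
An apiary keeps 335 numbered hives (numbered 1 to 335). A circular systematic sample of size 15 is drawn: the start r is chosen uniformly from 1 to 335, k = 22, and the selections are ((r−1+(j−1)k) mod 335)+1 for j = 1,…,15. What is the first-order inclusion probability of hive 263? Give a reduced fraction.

For each position j, as r ranges over 1…335 the j-th selection hits every hive exactly once, so hive 263 is selected for exactly 15 of the 335 starts.
Inclusion probability = 15/335 = 3/67.

3/67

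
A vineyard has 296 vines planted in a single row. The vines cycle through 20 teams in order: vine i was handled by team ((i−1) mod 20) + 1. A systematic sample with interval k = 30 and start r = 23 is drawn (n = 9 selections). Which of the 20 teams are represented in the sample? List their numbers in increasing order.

3, 13

Consecutive selections differ by k = 30, so their team numbers differ by 30 mod 20 = 10.
gcd(30, 20) = 10, so the sample visits 20/10 = 2 distinct residues mod 20.
Start 23 is team 3; the teams hit are 3, 13.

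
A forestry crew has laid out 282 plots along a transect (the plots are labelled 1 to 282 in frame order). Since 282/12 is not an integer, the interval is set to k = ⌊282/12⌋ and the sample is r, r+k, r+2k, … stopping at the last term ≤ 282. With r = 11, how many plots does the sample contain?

k = ⌊282/12⌋ = 23
Achieved size = ⌊(282 − 11)/23⌋ + 1 = ⌊271/23⌋ + 1 = 11 + 1 = 12
(last selection: 11 + 11×23 = 264 ≤ 282; next would be 287 > 282)

12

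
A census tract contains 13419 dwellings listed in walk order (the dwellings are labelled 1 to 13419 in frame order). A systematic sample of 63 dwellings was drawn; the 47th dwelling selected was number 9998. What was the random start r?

200

k = 13419/63 = 213
r = 9998 − (47−1)×213 = 9998 − 9798 = 200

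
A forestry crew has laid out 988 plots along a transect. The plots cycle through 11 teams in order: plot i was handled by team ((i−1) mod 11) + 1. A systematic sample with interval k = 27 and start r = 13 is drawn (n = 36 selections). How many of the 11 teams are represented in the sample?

11

Consecutive selections differ by k = 27, so their team numbers differ by 27 mod 11 = 5.
gcd(27, 11) = 1, so the sample visits 11/1 = 11 distinct residues mod 11.
Start 13 is team 2; the teams hit are 1, 2, 3, 4, 5, 6, 7, 8, 9, 10, 11.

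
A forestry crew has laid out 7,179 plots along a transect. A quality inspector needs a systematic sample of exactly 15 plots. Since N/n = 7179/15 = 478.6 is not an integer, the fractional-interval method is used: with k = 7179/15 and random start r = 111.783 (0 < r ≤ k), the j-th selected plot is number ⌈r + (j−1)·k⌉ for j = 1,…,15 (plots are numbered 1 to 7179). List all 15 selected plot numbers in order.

112, 591, 1069, 1548, 2027, 2505, 2984, 3462, 3941, 4420, 4898, 5377, 5855, 6334, 6813

j=1: r + 0k = 111.783 → ⌈·⌉ = 112
j=2: r + 1k = 590.383 → ⌈·⌉ = 591
j=3: r + 2k = 1068.983 → ⌈·⌉ = 1069
j=4: r + 3k = 1547.583 → ⌈·⌉ = 1548
j=5: r + 4k = 2026.183 → ⌈·⌉ = 2027
j=6: r + 5k = 2504.783 → ⌈·⌉ = 2505
j=7: r + 6k = 2983.383 → ⌈·⌉ = 2984
j=8: r + 7k = 3461.983 → ⌈·⌉ = 3462
j=9: r + 8k = 3940.583 → ⌈·⌉ = 3941
j=10: r + 9k = 4419.183 → ⌈·⌉ = 4420
j=11: r + 10k = 4897.783 → ⌈·⌉ = 4898
j=12: r + 11k = 5376.383 → ⌈·⌉ = 5377
j=13: r + 12k = 5854.983 → ⌈·⌉ = 5855
j=14: r + 13k = 6333.583 → ⌈·⌉ = 6334
j=15: r + 14k = 6812.183 → ⌈·⌉ = 6813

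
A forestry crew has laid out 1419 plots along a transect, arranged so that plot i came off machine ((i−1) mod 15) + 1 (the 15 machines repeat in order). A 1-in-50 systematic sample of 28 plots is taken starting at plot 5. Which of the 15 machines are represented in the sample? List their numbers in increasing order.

Consecutive selections differ by k = 50, so their machine numbers differ by 50 mod 15 = 5.
gcd(50, 15) = 5, so the sample visits 15/5 = 3 distinct residues mod 15.
Start 5 is machine 5; the machines hit are 5, 10, 15.

5, 10, 15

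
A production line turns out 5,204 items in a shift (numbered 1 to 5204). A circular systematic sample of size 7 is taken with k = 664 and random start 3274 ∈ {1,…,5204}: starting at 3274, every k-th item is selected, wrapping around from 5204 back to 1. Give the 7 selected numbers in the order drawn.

Selection 1: 3274
Selection 2: 3274 + 664 = 3938
Selection 3: 3938 + 664 = 4602
Selection 4: 4602 + 664 = 5266 → 5266 − 5204 = 62
Selection 5: 62 + 664 = 726
Selection 6: 726 + 664 = 1390
Selection 7: 1390 + 664 = 2054

3274, 3938, 4602, 62, 726, 1390, 2054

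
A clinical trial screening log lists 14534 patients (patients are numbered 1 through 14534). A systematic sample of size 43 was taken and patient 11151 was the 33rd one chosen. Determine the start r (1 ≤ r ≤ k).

335

k = 14534/43 = 338
r = 11151 − (33−1)×338 = 11151 − 10816 = 335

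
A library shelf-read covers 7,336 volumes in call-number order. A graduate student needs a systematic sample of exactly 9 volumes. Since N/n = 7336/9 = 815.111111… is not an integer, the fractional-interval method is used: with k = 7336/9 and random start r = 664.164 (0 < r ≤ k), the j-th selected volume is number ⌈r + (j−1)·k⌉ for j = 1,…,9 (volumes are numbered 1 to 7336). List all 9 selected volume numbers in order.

665, 1480, 2295, 3110, 3925, 4740, 5555, 6370, 7186

j=1: r + 0k = 664.164 → ⌈·⌉ = 665
j=2: r + 1k = 1479.275111… → ⌈·⌉ = 1480
j=3: r + 2k = 2294.386222… → ⌈·⌉ = 2295
j=4: r + 3k = 3109.497333… → ⌈·⌉ = 3110
j=5: r + 4k = 3924.608444… → ⌈·⌉ = 3925
j=6: r + 5k = 4739.719555… → ⌈·⌉ = 4740
j=7: r + 6k = 5554.830666… → ⌈·⌉ = 5555
j=8: r + 7k = 6369.941777… → ⌈·⌉ = 6370
j=9: r + 8k = 7185.052888… → ⌈·⌉ = 7186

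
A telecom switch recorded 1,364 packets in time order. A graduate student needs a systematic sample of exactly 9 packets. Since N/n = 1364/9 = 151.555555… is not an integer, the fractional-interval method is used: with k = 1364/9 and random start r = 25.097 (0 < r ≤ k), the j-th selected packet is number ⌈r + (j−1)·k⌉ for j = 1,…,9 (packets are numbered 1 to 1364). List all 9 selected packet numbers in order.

26, 177, 329, 480, 632, 783, 935, 1086, 1238

j=1: r + 0k = 25.097 → ⌈·⌉ = 26
j=2: r + 1k = 176.652555… → ⌈·⌉ = 177
j=3: r + 2k = 328.208111… → ⌈·⌉ = 329
j=4: r + 3k = 479.763666… → ⌈·⌉ = 480
j=5: r + 4k = 631.319222… → ⌈·⌉ = 632
j=6: r + 5k = 782.874777… → ⌈·⌉ = 783
j=7: r + 6k = 934.430333… → ⌈·⌉ = 935
j=8: r + 7k = 1085.985888… → ⌈·⌉ = 1086
j=9: r + 8k = 1237.541444… → ⌈·⌉ = 1238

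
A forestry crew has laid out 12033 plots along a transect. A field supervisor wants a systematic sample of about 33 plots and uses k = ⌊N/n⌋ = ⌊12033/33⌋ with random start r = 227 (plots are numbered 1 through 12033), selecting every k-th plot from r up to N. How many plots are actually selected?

k = ⌊12033/33⌋ = 364
Achieved size = ⌊(12033 − 227)/364⌋ + 1 = ⌊11806/364⌋ + 1 = 32 + 1 = 33
(last selection: 227 + 32×364 = 11875 ≤ 12033; next would be 12239 > 12033)

33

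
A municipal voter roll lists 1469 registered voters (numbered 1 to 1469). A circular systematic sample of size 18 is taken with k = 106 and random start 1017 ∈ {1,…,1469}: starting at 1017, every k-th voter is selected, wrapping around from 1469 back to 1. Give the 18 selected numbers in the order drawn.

Selection 1: 1017
Selection 2: 1017 + 106 = 1123
Selection 3: 1123 + 106 = 1229
Selection 4: 1229 + 106 = 1335
Selection 5: 1335 + 106 = 1441
Selection 6: 1441 + 106 = 1547 → 1547 − 1469 = 78
Selection 7: 78 + 106 = 184
Selection 8: 184 + 106 = 290
Selection 9: 290 + 106 = 396
Selection 10: 396 + 106 = 502
Selection 11: 502 + 106 = 608
Selection 12: 608 + 106 = 714
Selection 13: 714 + 106 = 820
Selection 14: 820 + 106 = 926
Selection 15: 926 + 106 = 1032
Selection 16: 1032 + 106 = 1138
Selection 17: 1138 + 106 = 1244
Selection 18: 1244 + 106 = 1350

1017, 1123, 1229, 1335, 1441, 78, 184, 290, 396, 502, 608, 714, 820, 926, 1032, 1138, 1244, 1350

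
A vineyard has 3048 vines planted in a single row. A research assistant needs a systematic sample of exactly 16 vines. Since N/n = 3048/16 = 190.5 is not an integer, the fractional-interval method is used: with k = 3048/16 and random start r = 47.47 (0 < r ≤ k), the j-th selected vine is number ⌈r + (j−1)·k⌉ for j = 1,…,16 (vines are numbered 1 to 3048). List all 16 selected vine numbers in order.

j=1: r + 0k = 47.47 → ⌈·⌉ = 48
j=2: r + 1k = 237.97 → ⌈·⌉ = 238
j=3: r + 2k = 428.47 → ⌈·⌉ = 429
j=4: r + 3k = 618.97 → ⌈·⌉ = 619
j=5: r + 4k = 809.47 → ⌈·⌉ = 810
j=6: r + 5k = 999.97 → ⌈·⌉ = 1000
j=7: r + 6k = 1190.47 → ⌈·⌉ = 1191
j=8: r + 7k = 1380.97 → ⌈·⌉ = 1381
j=9: r + 8k = 1571.47 → ⌈·⌉ = 1572
j=10: r + 9k = 1761.97 → ⌈·⌉ = 1762
j=11: r + 10k = 1952.47 → ⌈·⌉ = 1953
j=12: r + 11k = 2142.97 → ⌈·⌉ = 2143
j=13: r + 12k = 2333.47 → ⌈·⌉ = 2334
j=14: r + 13k = 2523.97 → ⌈·⌉ = 2524
j=15: r + 14k = 2714.47 → ⌈·⌉ = 2715
j=16: r + 15k = 2904.97 → ⌈·⌉ = 2905

48, 238, 429, 619, 810, 1000, 1191, 1381, 1572, 1762, 1953, 2143, 2334, 2524, 2715, 2905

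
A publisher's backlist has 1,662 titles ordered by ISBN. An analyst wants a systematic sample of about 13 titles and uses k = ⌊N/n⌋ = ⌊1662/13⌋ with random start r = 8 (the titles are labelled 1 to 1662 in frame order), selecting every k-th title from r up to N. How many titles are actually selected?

14

k = ⌊1662/13⌋ = 127
Achieved size = ⌊(1662 − 8)/127⌋ + 1 = ⌊1654/127⌋ + 1 = 13 + 1 = 14
(last selection: 8 + 13×127 = 1659 ≤ 1662; next would be 1786 > 1662)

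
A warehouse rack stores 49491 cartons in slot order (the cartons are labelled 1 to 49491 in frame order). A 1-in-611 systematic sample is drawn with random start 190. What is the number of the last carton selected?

49070

k = 611
81st selection = r + (81−1)·k = 190 + 80×611 = 190 + 48880 = 49070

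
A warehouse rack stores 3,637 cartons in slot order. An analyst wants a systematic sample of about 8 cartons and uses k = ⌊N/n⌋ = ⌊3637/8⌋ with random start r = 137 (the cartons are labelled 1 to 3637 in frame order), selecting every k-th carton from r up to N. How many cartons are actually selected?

k = ⌊3637/8⌋ = 454
Achieved size = ⌊(3637 − 137)/454⌋ + 1 = ⌊3500/454⌋ + 1 = 7 + 1 = 8
(last selection: 137 + 7×454 = 3315 ≤ 3637; next would be 3769 > 3637)

8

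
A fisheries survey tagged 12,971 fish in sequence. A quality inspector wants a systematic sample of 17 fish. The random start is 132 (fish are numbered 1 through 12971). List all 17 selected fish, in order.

132, 895, 1658, 2421, 3184, 3947, 4710, 5473, 6236, 6999, 7762, 8525, 9288, 10051, 10814, 11577, 12340

k = N/n = 12971/17 = 763
fish 1: 132
fish 2: 132 + 763 = 895
fish 3: 895 + 763 = 1658
fish 4: 1658 + 763 = 2421
fish 5: 2421 + 763 = 3184
fish 6: 3184 + 763 = 3947
fish 7: 3947 + 763 = 4710
fish 8: 4710 + 763 = 5473
fish 9: 5473 + 763 = 6236
fish 10: 6236 + 763 = 6999
fish 11: 6999 + 763 = 7762
fish 12: 7762 + 763 = 8525
fish 13: 8525 + 763 = 9288
fish 14: 9288 + 763 = 10051
fish 15: 10051 + 763 = 10814
fish 16: 10814 + 763 = 11577
fish 17: 11577 + 763 = 12340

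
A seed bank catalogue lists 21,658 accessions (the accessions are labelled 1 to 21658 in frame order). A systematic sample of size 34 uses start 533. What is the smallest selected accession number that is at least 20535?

k = 21658/34 = 637
Steps past start: ⌈(20535 − 533)/637⌉ = ⌈20002/637⌉ = 32
Selected accession: 533 + 32×637 = 20917

20917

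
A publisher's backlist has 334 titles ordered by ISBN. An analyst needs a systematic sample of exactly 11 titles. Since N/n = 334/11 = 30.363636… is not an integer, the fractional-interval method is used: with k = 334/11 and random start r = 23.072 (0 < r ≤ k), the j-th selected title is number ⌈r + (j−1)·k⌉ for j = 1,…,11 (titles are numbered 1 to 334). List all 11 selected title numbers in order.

j=1: r + 0k = 23.072 → ⌈·⌉ = 24
j=2: r + 1k = 53.435636… → ⌈·⌉ = 54
j=3: r + 2k = 83.799272… → ⌈·⌉ = 84
j=4: r + 3k = 114.162909… → ⌈·⌉ = 115
j=5: r + 4k = 144.526545… → ⌈·⌉ = 145
j=6: r + 5k = 174.890181… → ⌈·⌉ = 175
j=7: r + 6k = 205.253818… → ⌈·⌉ = 206
j=8: r + 7k = 235.617454… → ⌈·⌉ = 236
j=9: r + 8k = 265.981090… → ⌈·⌉ = 266
j=10: r + 9k = 296.344727… → ⌈·⌉ = 297
j=11: r + 10k = 326.708363… → ⌈·⌉ = 327

24, 54, 84, 115, 145, 175, 206, 236, 266, 297, 327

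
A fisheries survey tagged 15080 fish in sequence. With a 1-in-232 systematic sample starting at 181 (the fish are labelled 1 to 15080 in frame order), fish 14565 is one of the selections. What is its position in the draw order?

k = 232
position = (14565 − 181)/232 + 1 = 14384/232 + 1 = 62 + 1 = 63

63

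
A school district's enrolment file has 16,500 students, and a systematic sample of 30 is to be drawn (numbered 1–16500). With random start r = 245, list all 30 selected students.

k = N/n = 16500/30 = 550
student 1: 245
student 2: 245 + 550 = 795
student 3: 795 + 550 = 1345
student 4: 1345 + 550 = 1895
student 5: 1895 + 550 = 2445
student 6: 2445 + 550 = 2995
student 7: 2995 + 550 = 3545
student 8: 3545 + 550 = 4095
student 9: 4095 + 550 = 4645
student 10: 4645 + 550 = 5195
student 11: 5195 + 550 = 5745
student 12: 5745 + 550 = 6295
student 13: 6295 + 550 = 6845
student 14: 6845 + 550 = 7395
student 15: 7395 + 550 = 7945
student 16: 7945 + 550 = 8495
student 17: 8495 + 550 = 9045
student 18: 9045 + 550 = 9595
student 19: 9595 + 550 = 10145
student 20: 10145 + 550 = 10695
student 21: 10695 + 550 = 11245
student 22: 11245 + 550 = 11795
student 23: 11795 + 550 = 12345
student 24: 12345 + 550 = 12895
student 25: 12895 + 550 = 13445
student 26: 13445 + 550 = 13995
student 27: 13995 + 550 = 14545
student 28: 14545 + 550 = 15095
student 29: 15095 + 550 = 15645
student 30: 15645 + 550 = 16195

245, 795, 1345, 1895, 2445, 2995, 3545, 4095, 4645, 5195, 5745, 6295, 6845, 7395, 7945, 8495, 9045, 9595, 10145, 10695, 11245, 11795, 12345, 12895, 13445, 13995, 14545, 15095, 15645, 16195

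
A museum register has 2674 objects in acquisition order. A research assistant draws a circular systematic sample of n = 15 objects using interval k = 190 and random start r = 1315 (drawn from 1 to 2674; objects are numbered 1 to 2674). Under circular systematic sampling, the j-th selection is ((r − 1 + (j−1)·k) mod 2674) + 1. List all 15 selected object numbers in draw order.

1315, 1505, 1695, 1885, 2075, 2265, 2455, 2645, 161, 351, 541, 731, 921, 1111, 1301

Selection 1: 1315
Selection 2: 1315 + 190 = 1505
Selection 3: 1505 + 190 = 1695
Selection 4: 1695 + 190 = 1885
Selection 5: 1885 + 190 = 2075
Selection 6: 2075 + 190 = 2265
Selection 7: 2265 + 190 = 2455
Selection 8: 2455 + 190 = 2645
Selection 9: 2645 + 190 = 2835 → 2835 − 2674 = 161
Selection 10: 161 + 190 = 351
Selection 11: 351 + 190 = 541
Selection 12: 541 + 190 = 731
Selection 13: 731 + 190 = 921
Selection 14: 921 + 190 = 1111
Selection 15: 1111 + 190 = 1301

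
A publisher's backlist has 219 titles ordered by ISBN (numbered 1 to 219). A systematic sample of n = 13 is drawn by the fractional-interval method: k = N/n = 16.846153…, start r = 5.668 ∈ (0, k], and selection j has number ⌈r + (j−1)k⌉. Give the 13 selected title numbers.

6, 23, 40, 57, 74, 90, 107, 124, 141, 158, 175, 191, 208

j=1: r + 0k = 5.668 → ⌈·⌉ = 6
j=2: r + 1k = 22.514153… → ⌈·⌉ = 23
j=3: r + 2k = 39.360307… → ⌈·⌉ = 40
j=4: r + 3k = 56.206461… → ⌈·⌉ = 57
j=5: r + 4k = 73.052615… → ⌈·⌉ = 74
j=6: r + 5k = 89.898769… → ⌈·⌉ = 90
j=7: r + 6k = 106.744923… → ⌈·⌉ = 107
j=8: r + 7k = 123.591076… → ⌈·⌉ = 124
j=9: r + 8k = 140.437230… → ⌈·⌉ = 141
j=10: r + 9k = 157.283384… → ⌈·⌉ = 158
j=11: r + 10k = 174.129538… → ⌈·⌉ = 175
j=12: r + 11k = 190.975692… → ⌈·⌉ = 191
j=13: r + 12k = 207.821846… → ⌈·⌉ = 208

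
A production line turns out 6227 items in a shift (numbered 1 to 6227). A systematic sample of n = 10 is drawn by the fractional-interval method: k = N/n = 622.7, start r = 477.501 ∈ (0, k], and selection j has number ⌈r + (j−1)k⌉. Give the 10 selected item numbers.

478, 1101, 1723, 2346, 2969, 3592, 4214, 4837, 5460, 6082

j=1: r + 0k = 477.501 → ⌈·⌉ = 478
j=2: r + 1k = 1100.201 → ⌈·⌉ = 1101
j=3: r + 2k = 1722.901 → ⌈·⌉ = 1723
j=4: r + 3k = 2345.601 → ⌈·⌉ = 2346
j=5: r + 4k = 2968.301 → ⌈·⌉ = 2969
j=6: r + 5k = 3591.001 → ⌈·⌉ = 3592
j=7: r + 6k = 4213.701 → ⌈·⌉ = 4214
j=8: r + 7k = 4836.401 → ⌈·⌉ = 4837
j=9: r + 8k = 5459.101 → ⌈·⌉ = 5460
j=10: r + 9k = 6081.801 → ⌈·⌉ = 6082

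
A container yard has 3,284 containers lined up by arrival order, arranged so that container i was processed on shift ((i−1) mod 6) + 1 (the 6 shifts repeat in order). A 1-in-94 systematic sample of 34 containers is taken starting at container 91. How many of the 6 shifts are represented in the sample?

3

Consecutive selections differ by k = 94, so their shift numbers differ by 94 mod 6 = 4.
gcd(94, 6) = 2, so the sample visits 6/2 = 3 distinct residues mod 6.
Start 91 is shift 1; the shifts hit are 1, 3, 5.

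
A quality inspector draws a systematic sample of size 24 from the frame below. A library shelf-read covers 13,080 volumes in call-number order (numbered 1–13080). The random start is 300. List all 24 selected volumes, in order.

k = N/n = 13080/24 = 545
volume 1: 300
volume 2: 300 + 545 = 845
volume 3: 845 + 545 = 1390
volume 4: 1390 + 545 = 1935
volume 5: 1935 + 545 = 2480
volume 6: 2480 + 545 = 3025
volume 7: 3025 + 545 = 3570
volume 8: 3570 + 545 = 4115
volume 9: 4115 + 545 = 4660
volume 10: 4660 + 545 = 5205
volume 11: 5205 + 545 = 5750
volume 12: 5750 + 545 = 6295
volume 13: 6295 + 545 = 6840
volume 14: 6840 + 545 = 7385
volume 15: 7385 + 545 = 7930
volume 16: 7930 + 545 = 8475
volume 17: 8475 + 545 = 9020
volume 18: 9020 + 545 = 9565
volume 19: 9565 + 545 = 10110
volume 20: 10110 + 545 = 10655
volume 21: 10655 + 545 = 11200
volume 22: 11200 + 545 = 11745
volume 23: 11745 + 545 = 12290
volume 24: 12290 + 545 = 12835

300, 845, 1390, 1935, 2480, 3025, 3570, 4115, 4660, 5205, 5750, 6295, 6840, 7385, 7930, 8475, 9020, 9565, 10110, 10655, 11200, 11745, 12290, 12835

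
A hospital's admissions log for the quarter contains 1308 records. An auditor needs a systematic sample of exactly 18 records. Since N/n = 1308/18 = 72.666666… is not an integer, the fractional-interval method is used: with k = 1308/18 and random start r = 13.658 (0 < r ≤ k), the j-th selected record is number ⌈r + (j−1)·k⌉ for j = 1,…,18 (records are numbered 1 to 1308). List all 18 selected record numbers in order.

j=1: r + 0k = 13.658 → ⌈·⌉ = 14
j=2: r + 1k = 86.324666… → ⌈·⌉ = 87
j=3: r + 2k = 158.991333… → ⌈·⌉ = 159
j=4: r + 3k = 231.658 → ⌈·⌉ = 232
j=5: r + 4k = 304.324666… → ⌈·⌉ = 305
j=6: r + 5k = 376.991333… → ⌈·⌉ = 377
j=7: r + 6k = 449.658 → ⌈·⌉ = 450
j=8: r + 7k = 522.324666… → ⌈·⌉ = 523
j=9: r + 8k = 594.991333… → ⌈·⌉ = 595
j=10: r + 9k = 667.658 → ⌈·⌉ = 668
j=11: r + 10k = 740.324666… → ⌈·⌉ = 741
j=12: r + 11k = 812.991333… → ⌈·⌉ = 813
j=13: r + 12k = 885.658 → ⌈·⌉ = 886
j=14: r + 13k = 958.324666… → ⌈·⌉ = 959
j=15: r + 14k = 1030.991333… → ⌈·⌉ = 1031
j=16: r + 15k = 1103.658 → ⌈·⌉ = 1104
j=17: r + 16k = 1176.324666… → ⌈·⌉ = 1177
j=18: r + 17k = 1248.991333… → ⌈·⌉ = 1249

14, 87, 159, 232, 305, 377, 450, 523, 595, 668, 741, 813, 886, 959, 1031, 1104, 1177, 1249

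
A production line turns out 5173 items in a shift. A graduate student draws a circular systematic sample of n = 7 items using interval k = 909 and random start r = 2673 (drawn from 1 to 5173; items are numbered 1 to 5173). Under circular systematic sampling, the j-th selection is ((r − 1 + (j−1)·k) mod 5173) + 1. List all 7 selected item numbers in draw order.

Selection 1: 2673
Selection 2: 2673 + 909 = 3582
Selection 3: 3582 + 909 = 4491
Selection 4: 4491 + 909 = 5400 → 5400 − 5173 = 227
Selection 5: 227 + 909 = 1136
Selection 6: 1136 + 909 = 2045
Selection 7: 2045 + 909 = 2954

2673, 3582, 4491, 227, 1136, 2045, 2954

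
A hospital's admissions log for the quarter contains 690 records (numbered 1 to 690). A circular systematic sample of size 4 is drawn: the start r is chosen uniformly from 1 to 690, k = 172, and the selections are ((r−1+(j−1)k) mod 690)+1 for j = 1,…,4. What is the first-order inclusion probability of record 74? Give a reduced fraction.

For each position j, as r ranges over 1…690 the j-th selection hits every record exactly once, so record 74 is selected for exactly 4 of the 690 starts.
Inclusion probability = 4/690 = 2/345.

2/345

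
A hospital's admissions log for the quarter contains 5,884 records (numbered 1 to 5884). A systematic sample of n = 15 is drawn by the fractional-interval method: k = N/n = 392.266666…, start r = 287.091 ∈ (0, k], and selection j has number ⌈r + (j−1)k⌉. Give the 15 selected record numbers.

j=1: r + 0k = 287.091 → ⌈·⌉ = 288
j=2: r + 1k = 679.357666… → ⌈·⌉ = 680
j=3: r + 2k = 1071.624333… → ⌈·⌉ = 1072
j=4: r + 3k = 1463.891 → ⌈·⌉ = 1464
j=5: r + 4k = 1856.157666… → ⌈·⌉ = 1857
j=6: r + 5k = 2248.424333… → ⌈·⌉ = 2249
j=7: r + 6k = 2640.691 → ⌈·⌉ = 2641
j=8: r + 7k = 3032.957666… → ⌈·⌉ = 3033
j=9: r + 8k = 3425.224333… → ⌈·⌉ = 3426
j=10: r + 9k = 3817.491 → ⌈·⌉ = 3818
j=11: r + 10k = 4209.757666… → ⌈·⌉ = 4210
j=12: r + 11k = 4602.024333… → ⌈·⌉ = 4603
j=13: r + 12k = 4994.291 → ⌈·⌉ = 4995
j=14: r + 13k = 5386.557666… → ⌈·⌉ = 5387
j=15: r + 14k = 5778.824333… → ⌈·⌉ = 5779

288, 680, 1072, 1464, 1857, 2249, 2641, 3033, 3426, 3818, 4210, 4603, 4995, 5387, 5779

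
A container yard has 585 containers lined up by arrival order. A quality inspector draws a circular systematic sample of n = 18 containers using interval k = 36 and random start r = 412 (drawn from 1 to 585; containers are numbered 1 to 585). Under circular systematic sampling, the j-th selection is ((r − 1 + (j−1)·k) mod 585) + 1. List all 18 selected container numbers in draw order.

412, 448, 484, 520, 556, 7, 43, 79, 115, 151, 187, 223, 259, 295, 331, 367, 403, 439

Selection 1: 412
Selection 2: 412 + 36 = 448
Selection 3: 448 + 36 = 484
Selection 4: 484 + 36 = 520
Selection 5: 520 + 36 = 556
Selection 6: 556 + 36 = 592 → 592 − 585 = 7
Selection 7: 7 + 36 = 43
Selection 8: 43 + 36 = 79
Selection 9: 79 + 36 = 115
Selection 10: 115 + 36 = 151
Selection 11: 151 + 36 = 187
Selection 12: 187 + 36 = 223
Selection 13: 223 + 36 = 259
Selection 14: 259 + 36 = 295
Selection 15: 295 + 36 = 331
Selection 16: 331 + 36 = 367
Selection 17: 367 + 36 = 403
Selection 18: 403 + 36 = 439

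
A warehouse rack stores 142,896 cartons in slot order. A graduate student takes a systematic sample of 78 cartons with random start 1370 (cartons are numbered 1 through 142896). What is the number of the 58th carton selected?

k = 142896/78 = 1832
58th selection = r + (58−1)·k = 1370 + 57×1832 = 1370 + 104424 = 105794

105794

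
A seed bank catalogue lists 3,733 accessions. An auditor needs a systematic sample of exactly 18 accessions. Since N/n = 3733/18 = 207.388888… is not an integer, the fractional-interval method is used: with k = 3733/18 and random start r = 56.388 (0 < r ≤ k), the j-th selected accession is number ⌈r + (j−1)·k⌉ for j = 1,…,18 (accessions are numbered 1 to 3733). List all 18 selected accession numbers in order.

j=1: r + 0k = 56.388 → ⌈·⌉ = 57
j=2: r + 1k = 263.776888… → ⌈·⌉ = 264
j=3: r + 2k = 471.165777… → ⌈·⌉ = 472
j=4: r + 3k = 678.554666… → ⌈·⌉ = 679
j=5: r + 4k = 885.943555… → ⌈·⌉ = 886
j=6: r + 5k = 1093.332444… → ⌈·⌉ = 1094
j=7: r + 6k = 1300.721333… → ⌈·⌉ = 1301
j=8: r + 7k = 1508.110222… → ⌈·⌉ = 1509
j=9: r + 8k = 1715.499111… → ⌈·⌉ = 1716
j=10: r + 9k = 1922.888 → ⌈·⌉ = 1923
j=11: r + 10k = 2130.276888… → ⌈·⌉ = 2131
j=12: r + 11k = 2337.665777… → ⌈·⌉ = 2338
j=13: r + 12k = 2545.054666… → ⌈·⌉ = 2546
j=14: r + 13k = 2752.443555… → ⌈·⌉ = 2753
j=15: r + 14k = 2959.832444… → ⌈·⌉ = 2960
j=16: r + 15k = 3167.221333… → ⌈·⌉ = 3168
j=17: r + 16k = 3374.610222… → ⌈·⌉ = 3375
j=18: r + 17k = 3581.999111… → ⌈·⌉ = 3582

57, 264, 472, 679, 886, 1094, 1301, 1509, 1716, 1923, 2131, 2338, 2546, 2753, 2960, 3168, 3375, 3582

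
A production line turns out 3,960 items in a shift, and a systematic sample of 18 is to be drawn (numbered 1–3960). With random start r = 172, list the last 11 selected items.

k = N/n = 3960/18 = 220
8th selection = 172 + 7×220 = 1712
9th: 1712 + 220 = 1932
10th: 1932 + 220 = 2152
11th: 2152 + 220 = 2372
12th: 2372 + 220 = 2592
13th: 2592 + 220 = 2812
14th: 2812 + 220 = 3032
15th: 3032 + 220 = 3252
16th: 3252 + 220 = 3472
17th: 3472 + 220 = 3692
18th: 3692 + 220 = 3912

1712, 1932, 2152, 2372, 2592, 2812, 3032, 3252, 3472, 3692, 3912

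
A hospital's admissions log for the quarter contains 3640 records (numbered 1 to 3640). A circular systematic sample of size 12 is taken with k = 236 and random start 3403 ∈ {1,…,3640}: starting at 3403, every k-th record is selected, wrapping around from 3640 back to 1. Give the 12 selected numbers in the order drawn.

3403, 3639, 235, 471, 707, 943, 1179, 1415, 1651, 1887, 2123, 2359

Selection 1: 3403
Selection 2: 3403 + 236 = 3639
Selection 3: 3639 + 236 = 3875 → 3875 − 3640 = 235
Selection 4: 235 + 236 = 471
Selection 5: 471 + 236 = 707
Selection 6: 707 + 236 = 943
Selection 7: 943 + 236 = 1179
Selection 8: 1179 + 236 = 1415
Selection 9: 1415 + 236 = 1651
Selection 10: 1651 + 236 = 1887
Selection 11: 1887 + 236 = 2123
Selection 12: 2123 + 236 = 2359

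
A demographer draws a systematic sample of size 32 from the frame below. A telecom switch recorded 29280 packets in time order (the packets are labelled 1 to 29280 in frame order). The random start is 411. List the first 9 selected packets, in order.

411, 1326, 2241, 3156, 4071, 4986, 5901, 6816, 7731

k = N/n = 29280/32 = 915
packet 1: 411
packet 2: 411 + 915 = 1326
packet 3: 1326 + 915 = 2241
packet 4: 2241 + 915 = 3156
packet 5: 3156 + 915 = 4071
packet 6: 4071 + 915 = 4986
packet 7: 4986 + 915 = 5901
packet 8: 5901 + 915 = 6816
packet 9: 6816 + 915 = 7731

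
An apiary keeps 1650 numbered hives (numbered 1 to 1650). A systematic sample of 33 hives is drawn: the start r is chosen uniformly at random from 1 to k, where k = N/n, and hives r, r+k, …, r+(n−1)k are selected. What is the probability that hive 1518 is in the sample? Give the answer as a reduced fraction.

1/50

k = 1650/33 = 50.
Hive 1518 is selected iff r ≡ 1518 (mod 50); exactly one such r in {1,…,50}.
Inclusion probability = 1/50.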